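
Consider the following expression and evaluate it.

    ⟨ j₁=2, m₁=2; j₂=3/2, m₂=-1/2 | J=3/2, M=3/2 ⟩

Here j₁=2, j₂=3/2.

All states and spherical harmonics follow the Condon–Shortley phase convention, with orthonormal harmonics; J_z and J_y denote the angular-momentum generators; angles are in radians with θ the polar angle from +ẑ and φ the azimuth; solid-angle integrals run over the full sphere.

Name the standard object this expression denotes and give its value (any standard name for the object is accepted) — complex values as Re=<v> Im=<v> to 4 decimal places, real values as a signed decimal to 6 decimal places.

This is a Clebsch–Gordan (vector-coupling) coefficient.
√[4·2!2!1!/6! · 4!0!1!2!3!0!] = √(32/5)
  +(−1)^0/∏(0,2,0,1,2,0)! = 1/4  (running 1/4)
⟨..|..⟩ = √(32/5)·(1/4) = +0.632456

Clebsch–Gordan coefficient, +√(2/5) ≈ +0.632456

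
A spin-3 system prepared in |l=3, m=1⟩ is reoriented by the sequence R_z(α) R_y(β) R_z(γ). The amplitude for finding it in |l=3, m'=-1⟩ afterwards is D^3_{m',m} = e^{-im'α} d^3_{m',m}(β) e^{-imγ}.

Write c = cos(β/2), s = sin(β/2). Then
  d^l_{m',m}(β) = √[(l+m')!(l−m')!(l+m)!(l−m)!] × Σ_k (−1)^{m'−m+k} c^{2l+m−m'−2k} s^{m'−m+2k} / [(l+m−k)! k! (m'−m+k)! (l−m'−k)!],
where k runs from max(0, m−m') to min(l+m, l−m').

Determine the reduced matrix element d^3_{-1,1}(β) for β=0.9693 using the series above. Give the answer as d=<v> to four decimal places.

d^3_{-1,1}(β=0.9693) via the finite sum:
With c≡cos(β/2)=0.884838 and s≡sin(β/2)=0.465899, N=[2·24·24·2]^{1/2}=48.000000
k∈{2,3,4} keeps every argument non-negative
  k=2: (−1)^0·48.0000/(8)·0.8848^4·0.4659^2 = +0.798343
  k=3: (−1)^1·48.0000/(6)·0.8848^2·0.4659^4 = -0.295110
  k=4: (−1)^2·48.0000/(48)·0.8848^0·0.4659^6 = +0.010227
d^3_{-1,1}(0.9693) = +0.798343 -0.295110 +0.010227 = +0.513460

d=0.5135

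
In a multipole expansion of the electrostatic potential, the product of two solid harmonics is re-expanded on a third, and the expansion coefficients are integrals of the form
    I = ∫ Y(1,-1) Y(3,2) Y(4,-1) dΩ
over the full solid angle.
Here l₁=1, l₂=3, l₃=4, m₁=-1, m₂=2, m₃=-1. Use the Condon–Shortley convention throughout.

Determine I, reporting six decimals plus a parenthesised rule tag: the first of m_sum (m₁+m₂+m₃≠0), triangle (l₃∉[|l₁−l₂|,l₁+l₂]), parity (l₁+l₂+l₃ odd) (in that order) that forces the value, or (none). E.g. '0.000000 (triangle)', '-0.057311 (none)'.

-0.106622 (none)

Rules hold: Σm=0, L=8 even, 2≤4≤4.
N = 3·7·9 = 189
Δ = 0!·2!·6!/9! = 1/252
Racah Σ t=0..0: t=0:+1/36 = 1/36
⇒ 3j(1 3 4; 0 0 0)² = 4/63, sgn +1
Racah Σ t=0..0: t=0:+1/240 = 1/240
⇒ 3j(1 3 4; -1 2 -1)² = 1/84, sgn -1
4πI² = N·(3j₀)²·(3jₘ)² = 1/7
I = -1·√(0.142857/4π) = -0.10662181
No selection rule forces the value: the integral is nonzero (none).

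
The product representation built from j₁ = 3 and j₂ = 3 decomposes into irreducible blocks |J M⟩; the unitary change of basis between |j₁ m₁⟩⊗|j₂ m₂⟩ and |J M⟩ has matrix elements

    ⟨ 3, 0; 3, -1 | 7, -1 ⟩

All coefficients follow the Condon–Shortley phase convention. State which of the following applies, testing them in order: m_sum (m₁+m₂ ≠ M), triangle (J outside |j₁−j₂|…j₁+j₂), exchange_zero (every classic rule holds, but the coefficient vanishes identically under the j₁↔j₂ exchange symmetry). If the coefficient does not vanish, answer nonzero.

triangle

m-sum: m₁+m₂ = 0+(-1) = -1, M = -1  ✓
triangle: need |j₁−j₂| ≤ J ≤ j₁+j₂, i.e. J ∈ [0, 6]; J = 7 is outside ✗ ⇒ coefficient is 0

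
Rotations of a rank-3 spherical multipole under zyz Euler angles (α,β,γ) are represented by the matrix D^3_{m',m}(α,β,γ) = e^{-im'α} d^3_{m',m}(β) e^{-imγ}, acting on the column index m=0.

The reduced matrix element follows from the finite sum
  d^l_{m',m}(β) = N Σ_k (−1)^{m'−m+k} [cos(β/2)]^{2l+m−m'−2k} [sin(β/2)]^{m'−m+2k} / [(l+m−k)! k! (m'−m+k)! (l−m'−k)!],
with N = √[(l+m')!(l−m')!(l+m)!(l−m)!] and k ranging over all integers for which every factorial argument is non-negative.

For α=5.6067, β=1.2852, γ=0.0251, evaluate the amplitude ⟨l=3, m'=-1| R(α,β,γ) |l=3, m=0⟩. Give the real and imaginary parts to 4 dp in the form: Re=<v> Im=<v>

Re=-0.1954 Im=0.1569

D^3_{-1,0}(5.6067,1.2852,0.0251) = e^{-i·-1·5.6067}·d^3_{-1,0}(1.2852)·e^{-i·0·0.0251}. Compute d first:
c=cos(1.285200/2)=0.800540, s=sin(1.285200/2)=0.599279; N=√[2·24·6·6]=41.569219
k: max(0,(0)−(-1))=1 … min(3+(0),3−(-1))=3
  k=1: (−1)^0·41.5692/(12)·0.8005^5·0.5993^1 = +0.682552
  k=2: (−1)^1·41.5692/(4)·0.8005^3·0.5993^3 = -1.147489
  k=3: (−1)^2·41.5692/(12)·0.8005^1·0.5993^5 = +0.214348
d^3_{-1,0}(1.2852) = +0.682552 -1.147489 +0.214348 = -0.250589
D = (+0.779778-0.626056i)·(-0.250589)·(+1.000000+0.000000i) = -0.195404+0.156883i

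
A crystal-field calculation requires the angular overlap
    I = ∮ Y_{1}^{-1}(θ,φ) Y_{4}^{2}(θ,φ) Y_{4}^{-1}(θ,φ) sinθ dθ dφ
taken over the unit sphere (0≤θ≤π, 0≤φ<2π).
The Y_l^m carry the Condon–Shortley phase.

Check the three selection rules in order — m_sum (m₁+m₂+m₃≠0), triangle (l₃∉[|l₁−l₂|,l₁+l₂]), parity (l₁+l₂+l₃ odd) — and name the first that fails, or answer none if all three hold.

azimuthal sum: -1 + 2 − 1 = 0  ✓
3 ≤ 4 ≤ 5 (triangle on l)  ✓
L = 1 + 4 + 4 = 9 (odd)  ✗

parity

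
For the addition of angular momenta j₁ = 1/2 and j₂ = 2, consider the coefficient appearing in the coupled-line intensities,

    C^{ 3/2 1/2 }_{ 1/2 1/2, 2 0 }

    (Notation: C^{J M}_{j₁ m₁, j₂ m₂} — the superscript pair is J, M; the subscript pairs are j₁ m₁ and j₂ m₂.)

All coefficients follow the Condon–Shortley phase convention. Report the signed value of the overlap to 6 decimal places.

triangle: 1!×0!×3!/5! = 6/120
(j±m)!: 1!×0!×2!×2!×2!×1! = 8
prefactor² = (2J+1)×Δ×N² = 8/5
  k=0: +1/(0!×1!×0!×2!×0!×1!) = 1/2
Σ = 1/2  ⇒  CG² = 8/5×(1/2)² = 2/5
CG = +√(2/5) = +0.632456

+0.632456  (= +√(2/5))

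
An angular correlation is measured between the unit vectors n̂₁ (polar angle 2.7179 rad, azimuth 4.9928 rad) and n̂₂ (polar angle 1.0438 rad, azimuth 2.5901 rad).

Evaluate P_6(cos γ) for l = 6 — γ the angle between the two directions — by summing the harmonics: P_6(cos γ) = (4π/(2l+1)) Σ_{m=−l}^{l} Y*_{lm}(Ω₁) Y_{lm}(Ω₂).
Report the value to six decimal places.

-0.193587

Expand P_6 via completeness: Σ_{m} conj(Y_{6,m}) at Ω₁ times Y_{6,m} at Ω₂ —
  m=-6: Y*=0.00026 - 0.00232j  Y=-0.19859 - 0.03355j  product -0.00013 + 0.00045j
  m=-5: Y*=-0.01766 + 0.00301j  Y=0.37640 - 0.15214j  product -0.00619 + 0.00382j
  m=-4: Y*=0.03603 + 0.07475j  Y=-0.21057 + 0.28569j  product -0.02894 - 0.00545j
  m=-3: Y*=0.18889 - 0.16890j  Y=-0.00385 + 0.04586j  product 0.00702 + 0.00931j
  m=-2: Y*=-0.41162 - 0.25854j  Y=-0.15817 - 0.31308j  product -0.01584 + 0.16976j
  m=-1: Y*=-0.12211 + 0.42401j  Y=0.07276 + 0.04476j  product -0.02786 + 0.02539j
  m=+0: Y*=-0.17244 + 0.00000j  Y=0.32697 + 0.00000j  product -0.05638 + 0.00000j
  m=+1: Y*=0.12211 + 0.42401j  Y=-0.07276 + 0.04476j  product -0.02786 - 0.02539j
  m=+2: Y*=-0.41162 + 0.25854j  Y=-0.15817 + 0.31308j  product -0.01584 - 0.16976j
  m=+3: Y*=-0.18889 - 0.16890j  Y=0.00385 + 0.04586j  product 0.00702 - 0.00931j
  m=+4: Y*=0.03603 - 0.07475j  Y=-0.21057 - 0.28569j  product -0.02894 + 0.00545j
  m=+5: Y*=0.01766 + 0.00301j  Y=-0.37640 - 0.15214j  product -0.00619 - 0.00382j
  m=+6: Y*=0.00026 + 0.00232j  Y=-0.19859 + 0.03355j  product -0.00013 - 0.00045j
Σ over m = -0.20027 + 0.00000j; ×(4π/13) → -0.19359 + 0.00000j. Real part: -0.193587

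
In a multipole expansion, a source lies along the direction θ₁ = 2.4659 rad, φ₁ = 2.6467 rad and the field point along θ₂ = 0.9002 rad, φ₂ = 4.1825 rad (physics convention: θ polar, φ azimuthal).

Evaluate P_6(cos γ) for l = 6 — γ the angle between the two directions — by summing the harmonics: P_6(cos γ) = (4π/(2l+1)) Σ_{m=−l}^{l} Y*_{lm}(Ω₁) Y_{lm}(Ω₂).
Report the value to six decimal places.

0.332095

Summing Y*_{l m}(θ₁,φ₁)·Y_{l m}(θ₂,φ₂) over m ∈ [−6, 6]; prefactor 4π/(2·6+1) = 0.966644:
  m=-6: Y*=-0.028487-0.004956i  Y=+0.111631+0.004215i  product -0.003159-0.000673i
  m=-5: Y*=-0.098171-0.077319i  Y=-0.145045-0.270530i  product -0.006678+0.037773i
  m=-4: Y*=-0.123627-0.285398i  Y=-0.227751+0.372508i  product +0.134469+0.018948i
  m=-3: Y*=+0.039542-0.458026i  Y=+0.242945+0.004585i  product +0.011707-0.111094i
  m=-2: Y*=+0.158963-0.242094i  Y=+0.100664+0.179533i  product +0.059466+0.004169i
  m=-1: Y*=-0.182710+0.098607i  Y=+0.168705-0.288006i  product -0.002425+0.069257i
  m=+0: Y*=-0.362574-0.000000i  Y=+0.119161+0.000000i  product -0.043205-0.000000i
  m=+1: Y*=+0.182710+0.098607i  Y=-0.168705-0.288006i  product -0.002425-0.069257i
  m=+2: Y*=+0.158963+0.242094i  Y=+0.100664-0.179533i  product +0.059466-0.004169i
  m=+3: Y*=-0.039542-0.458026i  Y=-0.242945+0.004585i  product +0.011707+0.111094i
  m=+4: Y*=-0.123627+0.285398i  Y=-0.227751-0.372508i  product +0.134469-0.018948i
  m=+5: Y*=+0.098171-0.077319i  Y=+0.145045-0.270530i  product -0.006678-0.037773i
  m=+6: Y*=-0.028487+0.004956i  Y=+0.111631-0.004215i  product -0.003159+0.000673i
Accumulated sum +0.343555-0.000000i; after 4π/(2l+1) scaling, +0.332095-0.000000i ⇒ P_6 = 0.332095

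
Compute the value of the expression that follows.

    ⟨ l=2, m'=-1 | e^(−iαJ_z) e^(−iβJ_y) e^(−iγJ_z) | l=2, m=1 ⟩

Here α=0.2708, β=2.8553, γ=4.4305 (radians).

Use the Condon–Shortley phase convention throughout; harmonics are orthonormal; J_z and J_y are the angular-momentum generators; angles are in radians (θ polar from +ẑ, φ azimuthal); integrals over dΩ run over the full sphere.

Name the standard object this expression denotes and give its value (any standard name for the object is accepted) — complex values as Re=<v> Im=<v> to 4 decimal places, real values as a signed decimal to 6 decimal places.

This is a Wigner D-matrix element — the rotation-matrix element ⟨l m'| R(α,β,γ) |l m⟩ in the angular-momentum basis.
First d^2_{-1,1}(β=2.8553), then the phase factors e^{-i(-1)α} and e^{-i(1)γ}:
With c≡cos(β/2)=0.142658 and s≡sin(β/2)=0.989772, N=[1·6·6·1]^{1/2}=6.000000
Admissible k: 2..3 (factorial args all ≥0)
  k=2: (−1)^0·6.0000/(2)·0.1427^2·0.9898^2 = +0.059811
  k=3: (−1)^1·6.0000/(6)·0.1427^0·0.9898^4 = -0.959712
d^2_{-1,1}(2.8553) = +0.059811 -0.959712 = -0.899900
D = (+0.963557+0.267502i)·(-0.899900)·(-0.278171+0.960532i) = +0.472428-0.765919i

Wigner D-matrix element, Re=0.4724 Im=-0.7659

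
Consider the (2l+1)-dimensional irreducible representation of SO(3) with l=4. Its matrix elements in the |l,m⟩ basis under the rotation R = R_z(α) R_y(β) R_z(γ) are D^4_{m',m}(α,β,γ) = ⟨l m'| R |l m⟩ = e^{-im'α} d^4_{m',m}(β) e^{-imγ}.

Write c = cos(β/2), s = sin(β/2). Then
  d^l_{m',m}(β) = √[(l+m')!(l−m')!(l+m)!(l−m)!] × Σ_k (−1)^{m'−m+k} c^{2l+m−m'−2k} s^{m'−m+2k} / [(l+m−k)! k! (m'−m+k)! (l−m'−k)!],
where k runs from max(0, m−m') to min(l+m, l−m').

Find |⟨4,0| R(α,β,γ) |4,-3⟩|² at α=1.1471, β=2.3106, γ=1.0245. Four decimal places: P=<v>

Split into d^4_{0,-3}(β=2.3106) × two z-phases.
Half-angle: c=0.403644, s=0.914916. N=√(24·24·1·5040)=1703.830978
k: max(0,(-3)−(0))=0 … min(4+(-3),4−(0))=1
  k=0: (−1)^3·1703.8310/(144)·0.4036^5·0.9149^3 = -0.097096
  k=1: (−1)^4·1703.8310/(144)·0.4036^3·0.9149^5 = +0.498846
d^4_{0,-3}(2.3106) = -0.097096 +0.498846 = +0.401750
|D^4_{0,-3}|² = |d^4_{0,-3}(β)|² = (+0.401750)² = 0.161403 (the z-rotation phases have unit modulus)

P=0.1614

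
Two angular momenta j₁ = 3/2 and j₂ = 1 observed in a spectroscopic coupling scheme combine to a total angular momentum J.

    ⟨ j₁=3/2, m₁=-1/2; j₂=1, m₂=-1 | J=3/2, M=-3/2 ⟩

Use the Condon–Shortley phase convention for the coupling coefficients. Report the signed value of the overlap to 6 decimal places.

triangle: 1!·2!·1!/5! = 2/120
(j±m)!: 1!·2!·0!·2!·0!·3! = 24
prefactor² = (2J+1)·Δ·N² = 8/5
  k=0: +1/(0!·1!·2!·0!·0!·1!) = 1/2
Σ = 1/2  ⇒  CG² = 8/5·(1/2)² = 2/5
CG = +√(2/5) = +0.632456

+√(2/5) ≈ +0.632456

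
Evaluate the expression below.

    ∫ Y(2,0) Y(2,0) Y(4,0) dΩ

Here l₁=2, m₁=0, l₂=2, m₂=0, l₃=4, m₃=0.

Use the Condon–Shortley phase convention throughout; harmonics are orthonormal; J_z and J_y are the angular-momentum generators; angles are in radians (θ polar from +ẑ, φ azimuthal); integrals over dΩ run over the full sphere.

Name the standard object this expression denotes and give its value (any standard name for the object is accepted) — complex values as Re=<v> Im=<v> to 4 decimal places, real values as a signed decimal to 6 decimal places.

Gaunt coefficient, +0.241796

This is a Gaunt coefficient — the integral of a triple product of spherical harmonics over the sphere.
m-sum 0 ✓  L=8 even ✓  0≤4≤4 ✓
Π(2lᵢ+1) = 5×5×9 = 225
triangle coeff Δ(2,2,4) = 1/630
Σ_t [0,0]: t=0:+1/16 = 1/16
(3j)²=2/35 [(2 2 4; 0 0 0)], sign=+1
(m-triple is (0,0,0) — same symbol as above.)
⇒ 4πI² = 36/49
I = (+1)√(36/49/(4π)) = 0.24179554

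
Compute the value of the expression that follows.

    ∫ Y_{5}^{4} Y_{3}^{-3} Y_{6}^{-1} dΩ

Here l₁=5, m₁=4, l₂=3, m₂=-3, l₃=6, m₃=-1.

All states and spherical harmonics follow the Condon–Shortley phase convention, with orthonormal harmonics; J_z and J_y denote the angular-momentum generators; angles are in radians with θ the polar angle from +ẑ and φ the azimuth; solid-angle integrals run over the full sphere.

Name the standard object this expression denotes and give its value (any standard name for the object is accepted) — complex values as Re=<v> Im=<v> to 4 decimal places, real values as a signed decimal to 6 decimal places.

This is a Gaunt coefficient — the integral of a triple product of spherical harmonics over the sphere.
Rules hold: Σm=0, L=14 even, 2≤6≤8.
N = 11·7·13 = 1001
Δ = 2!·8!·4!/15! = 1/675675
Racah Σ t=0..2: t=0:+1/8640 t=1:−1/2304 t=2:+1/8640 = -7/34560
⇒ 3j(5 3 6; 0 0 0)² = 7/429, sgn -1
Racah Σ t=0..0: t=0:+1/241920 = 1/241920
⇒ 3j(5 3 6; 4 -3 -1)² = 4/1001, sgn -1
4πI² = N·(3j₀)²·(3jₘ)² = 28/429
I = +1·√(0.0652681/4π) = 0.07206849

Gaunt coefficient, +0.072068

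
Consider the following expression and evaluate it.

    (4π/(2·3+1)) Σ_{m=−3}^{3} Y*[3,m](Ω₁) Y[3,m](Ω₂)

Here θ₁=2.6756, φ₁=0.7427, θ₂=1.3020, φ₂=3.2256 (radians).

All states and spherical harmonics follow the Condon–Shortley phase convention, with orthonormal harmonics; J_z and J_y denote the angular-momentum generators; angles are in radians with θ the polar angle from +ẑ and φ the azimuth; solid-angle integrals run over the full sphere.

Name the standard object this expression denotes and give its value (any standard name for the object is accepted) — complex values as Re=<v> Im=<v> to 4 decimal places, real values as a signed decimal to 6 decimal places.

Legendre polynomial (addition theorem), +0.382417

This sum is the spherical-harmonic addition theorem: it equals the Legendre polynomial P_l(cos γ) of the angle γ between the two directions.
Summing Y*_{l m}(θ₁,φ₁)·Y_{l m}(θ₂,φ₂) over m ∈ [−3, 3]; prefactor 4π/(2·3+1) = 1.795196:
  term(m=-3) = +0.005579-0.013003i   from Y*(Ω₁)=-0.023123+0.029960i, Y(Ω₂)=-0.362062+0.093230i
  term(m=-2) = -0.011657-0.045013i   from Y*(Ω₁)=-0.015721-0.183648i, Y(Ω₂)=+0.248716-0.042186i
  term(m=-1) = +0.069266+0.053613i   from Y*(Ω₁)=+0.319895+0.293681i, Y(Ω₂)=+0.200990-0.016924i
  term(m=+0) = +0.086648+0.000000i   from Y*(Ω₁)=-0.330254-0.000000i, Y(Ω₂)=-0.262366+0.000000i
  term(m=+1) = +0.069266-0.053613i   from Y*(Ω₁)=-0.319895+0.293681i, Y(Ω₂)=-0.200990-0.016924i
  term(m=+2) = -0.011657+0.045013i   from Y*(Ω₁)=-0.015721+0.183648i, Y(Ω₂)=+0.248716+0.042186i
  term(m=+3) = +0.005579+0.013003i   from Y*(Ω₁)=+0.023123+0.029960i, Y(Ω₂)=+0.362062+0.093230i
Σ over m = +0.213022+0.000000i; ×(4π/7) → +0.382417+0.000000i. Real part: 0.382417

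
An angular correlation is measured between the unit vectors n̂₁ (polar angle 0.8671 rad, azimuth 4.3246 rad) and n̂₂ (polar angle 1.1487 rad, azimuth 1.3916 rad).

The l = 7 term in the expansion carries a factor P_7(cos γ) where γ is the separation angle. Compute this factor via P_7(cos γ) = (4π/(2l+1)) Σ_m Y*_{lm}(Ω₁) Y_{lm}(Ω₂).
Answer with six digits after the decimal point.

-0.023975

Summing Y*_{l m}(θ₁,φ₁)·Y_{l m}(θ₂,φ₂) over m ∈ [−7, 7]; prefactor 4π/(2·7+1) = 0.837758:
  [-7]  conj(Y_{7,-7})(Ω₁) = 0.03103 - 0.06818j ; Y_{7,-7}(Ω₂) = -0.24982 + 0.08180j ; Δ = -0.00217 + 0.01957j
  [-6]  conj(Y_{7,-6})(Ω₁) = 0.16315 + 0.17306j ; Y_{7,-6}(Ω₂) = -0.21007 - 0.38856j ; Δ = 0.03297 - 0.09975j
  [-5]  conj(Y_{7,-5})(Ω₁) = -0.39190 + 0.15117j ; Y_{7,-5}(Ω₂) = 0.21390 - 0.17115j ; Δ = -0.05796 + 0.09941j
  [-4]  conj(Y_{7,-4})(Ω₁) = 0.00770 - 0.39189j ; Y_{7,-4}(Ω₂) = -0.12842 - 0.11191j ; Δ = -0.04484 + 0.04947j
  [-3]  conj(Y_{7,-3})(Ω₁) = 0.01950 + 0.00841j ; Y_{7,-3}(Ω₂) = 0.17413 - 0.29209j ; Δ = 0.00585 - 0.00423j
  [-2]  conj(Y_{7,-2})(Ω₁) = 0.25163 - 0.24673j ; Y_{7,-2}(Ω₂) = -0.02829 - 0.01060j ; Δ = -0.00973 + 0.00431j
  [-1]  conj(Y_{7,-1})(Ω₁) = 0.06928 + 0.16962j ; Y_{7,-1}(Ω₂) = 0.05964 - 0.32924j ; Δ = 0.05998 - 0.01270j
  [+0]  conj(Y_{7,0})(Ω₁) = 0.30450 + 0.00000j ; Y_{7,0}(Ω₂) = 0.01049 + 0.00000j ; Δ = 0.00319 + 0.00000j
  [+1]  conj(Y_{7,1})(Ω₁) = -0.06928 + 0.16962j ; Y_{7,1}(Ω₂) = -0.05964 - 0.32924j ; Δ = 0.05998 + 0.01270j
  [+2]  conj(Y_{7,2})(Ω₁) = 0.25163 + 0.24673j ; Y_{7,2}(Ω₂) = -0.02829 + 0.01060j ; Δ = -0.00973 - 0.00431j
  [+3]  conj(Y_{7,3})(Ω₁) = -0.01950 + 0.00841j ; Y_{7,3}(Ω₂) = -0.17413 - 0.29209j ; Δ = 0.00585 + 0.00423j
  [+4]  conj(Y_{7,4})(Ω₁) = 0.00770 + 0.39189j ; Y_{7,4}(Ω₂) = -0.12842 + 0.11191j ; Δ = -0.04484 - 0.04947j
  [+5]  conj(Y_{7,5})(Ω₁) = 0.39190 + 0.15117j ; Y_{7,5}(Ω₂) = -0.21390 - 0.17115j ; Δ = -0.05796 - 0.09941j
  [+6]  conj(Y_{7,6})(Ω₁) = 0.16315 - 0.17306j ; Y_{7,6}(Ω₂) = -0.21007 + 0.38856j ; Δ = 0.03297 + 0.09975j
  [+7]  conj(Y_{7,7})(Ω₁) = -0.03103 - 0.06818j ; Y_{7,7}(Ω₂) = 0.24982 + 0.08180j ; Δ = -0.00217 - 0.01957j
Σ over m = -0.02862 - 0.00000j; ×(4π/15) → -0.02398 - 0.00000j. Real part: -0.023975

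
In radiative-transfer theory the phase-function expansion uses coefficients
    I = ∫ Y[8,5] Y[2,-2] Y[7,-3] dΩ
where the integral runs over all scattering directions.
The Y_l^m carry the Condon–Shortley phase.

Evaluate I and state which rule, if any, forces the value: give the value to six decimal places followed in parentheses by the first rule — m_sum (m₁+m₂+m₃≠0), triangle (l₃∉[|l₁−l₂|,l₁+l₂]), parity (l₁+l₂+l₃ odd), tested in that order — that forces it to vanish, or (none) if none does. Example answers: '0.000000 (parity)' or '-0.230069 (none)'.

0.000000 (parity)

l₁+l₂+l₃=17 is odd: 3j(l;000)=0 ⇒ I=0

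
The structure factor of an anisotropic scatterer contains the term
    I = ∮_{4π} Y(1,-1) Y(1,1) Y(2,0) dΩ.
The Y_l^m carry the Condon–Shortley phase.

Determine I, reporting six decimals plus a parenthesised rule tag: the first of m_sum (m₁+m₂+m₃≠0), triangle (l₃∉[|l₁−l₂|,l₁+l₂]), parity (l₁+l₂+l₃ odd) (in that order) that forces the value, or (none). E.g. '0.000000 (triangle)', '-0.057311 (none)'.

Rules hold: Σm=0, L=4 even, 0≤2≤2.
N = 3·3·5 = 45
Δ = 0!·2!·2!/5! = 1/30
Racah Σ t=0..0: t=0:+1/1 = 1/1
⇒ 3j(1 1 2; 0 0 0)² = 2/15, sgn +1
Racah Σ t=0..0: t=0:+1/4 = 1/4
⇒ 3j(1 1 2; -1 1 0)² = 1/30, sgn +1
4πI² = N·(3j₀)²·(3jₘ)² = 1/5
I = +1·√(0.2/4π) = 0.12615663
No selection rule forces the value: the integral is nonzero (none).

0.126157 (none)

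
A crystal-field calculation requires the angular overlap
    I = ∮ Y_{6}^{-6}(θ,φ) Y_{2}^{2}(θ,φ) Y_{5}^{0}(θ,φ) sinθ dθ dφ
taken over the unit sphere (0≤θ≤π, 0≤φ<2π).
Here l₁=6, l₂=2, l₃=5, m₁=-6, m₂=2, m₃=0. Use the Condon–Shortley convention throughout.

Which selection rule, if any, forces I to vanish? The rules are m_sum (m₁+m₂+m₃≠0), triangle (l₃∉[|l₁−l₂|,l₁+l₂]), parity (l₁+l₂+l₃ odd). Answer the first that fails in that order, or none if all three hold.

m_sum

Σmᵢ = -4  ✗
l₃∈[|l₁−l₂|,l₁+l₂]=[4,8], have l₃=5
Σlᵢ = 13 ⇒ odd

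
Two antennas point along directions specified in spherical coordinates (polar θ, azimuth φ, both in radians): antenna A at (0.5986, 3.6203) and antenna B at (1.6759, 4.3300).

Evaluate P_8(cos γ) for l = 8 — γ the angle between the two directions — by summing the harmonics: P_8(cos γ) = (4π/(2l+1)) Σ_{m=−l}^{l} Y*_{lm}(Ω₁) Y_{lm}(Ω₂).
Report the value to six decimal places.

-0.276122

Expand P_8 via completeness: Σ_{m} conj(Y_{8,m}) at Ω₁ times Y_{8,m} at Ω₂ —
  term(m=-8) = +0.002124+0.001471i   from Y*(Ω₁)=-0.004047-0.003327i, Y(Ω₂)=-0.491433+0.040626i
  term(m=-7) = -0.001616-0.006185i   from Y*(Ω₁)=+0.030052+0.006385i, Y(Ω₂)=-0.093282-0.185996i
  term(m=-6) = +0.014846-0.030407i   from Y*(Ω₁)=-0.107291+0.029618i, Y(Ω₂)=-0.201267+0.227846i
  term(m=-5) = -0.059666+0.025714i   from Y*(Ω₁)=+0.202451-0.187869i, Y(Ω₂)=-0.221684-0.078704i
  term(m=-4) = -0.105193-0.032862i   from Y*(Ω₁)=-0.155656+0.434451i, Y(Ω₂)=+0.009846+0.238602i
  term(m=-3) = +0.057327+0.091783i   from Y*(Ω₁)=-0.059301-0.437665i, Y(Ω₂)=-0.223357+0.100719i
  term(m=-2) = -0.001202+0.007880i   from Y*(Ω₁)=+0.021995+0.031245i, Y(Ω₂)=+0.150514+0.144431i
  term(m=-1) = -0.075772+0.065088i   from Y*(Ω₁)=+0.356880+0.185210i, Y(Ω₂)=-0.092700+0.230490i
  term(m=+0) = -0.035237-0.000000i   from Y*(Ω₁)=-0.176618-0.000000i, Y(Ω₂)=+0.199507+0.000000i
  term(m=+1) = -0.075772-0.065088i   from Y*(Ω₁)=-0.356880+0.185210i, Y(Ω₂)=+0.092700+0.230490i
  term(m=+2) = -0.001202-0.007880i   from Y*(Ω₁)=+0.021995-0.031245i, Y(Ω₂)=+0.150514-0.144431i
  term(m=+3) = +0.057327-0.091783i   from Y*(Ω₁)=+0.059301-0.437665i, Y(Ω₂)=+0.223357+0.100719i
  term(m=+4) = -0.105193+0.032862i   from Y*(Ω₁)=-0.155656-0.434451i, Y(Ω₂)=+0.009846-0.238602i
  term(m=+5) = -0.059666-0.025714i   from Y*(Ω₁)=-0.202451-0.187869i, Y(Ω₂)=+0.221684-0.078704i
  term(m=+6) = +0.014846+0.030407i   from Y*(Ω₁)=-0.107291-0.029618i, Y(Ω₂)=-0.201267-0.227846i
  term(m=+7) = -0.001616+0.006185i   from Y*(Ω₁)=-0.030052+0.006385i, Y(Ω₂)=+0.093282-0.185996i
  term(m=+8) = +0.002124-0.001471i   from Y*(Ω₁)=-0.004047+0.003327i, Y(Ω₂)=-0.491433-0.040626i
Σ over m = -0.373543-0.000000i; ×(4π/17) → -0.276122-0.000000i. Real part: -0.276122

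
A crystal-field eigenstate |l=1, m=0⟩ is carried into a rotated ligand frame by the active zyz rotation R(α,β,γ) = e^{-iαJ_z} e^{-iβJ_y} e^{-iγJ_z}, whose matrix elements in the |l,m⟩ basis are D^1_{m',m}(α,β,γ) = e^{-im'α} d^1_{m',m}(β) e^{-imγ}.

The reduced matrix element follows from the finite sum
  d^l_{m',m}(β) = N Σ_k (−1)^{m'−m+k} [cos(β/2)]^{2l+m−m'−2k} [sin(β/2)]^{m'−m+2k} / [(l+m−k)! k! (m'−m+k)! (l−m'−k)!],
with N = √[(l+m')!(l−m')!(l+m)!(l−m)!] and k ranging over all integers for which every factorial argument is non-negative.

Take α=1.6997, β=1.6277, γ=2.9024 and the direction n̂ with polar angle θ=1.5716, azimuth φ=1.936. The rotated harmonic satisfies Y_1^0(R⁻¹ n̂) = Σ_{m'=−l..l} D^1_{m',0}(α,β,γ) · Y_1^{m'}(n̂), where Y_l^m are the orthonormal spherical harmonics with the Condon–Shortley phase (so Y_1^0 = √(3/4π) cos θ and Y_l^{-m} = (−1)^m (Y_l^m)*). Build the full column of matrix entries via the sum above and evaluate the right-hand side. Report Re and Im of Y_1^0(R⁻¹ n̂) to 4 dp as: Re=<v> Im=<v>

Re=0.4743 Im=0.0000

Need the full column D^1_{m',0} for m'=−1..1 at α=1.6997, β=1.6277, γ=2.9024.
cos(β/2)=0.686705, sin(β/2)=0.726936
d^1_{-1,0}: single k=1 term ⇒ +0.705962;  D = -0.090749+0.700105i
d^1_{0,0}: k∈[0..1] ⇒ +0.471564 -0.528436 = -0.056873;  D = -0.056873+0.000000i
d^1_{1,0}: single k=0 term ⇒ -0.705962;  D = +0.090749+0.700105i
Y_1^{m'}(θ=1.5716,φ=1.936) and Σ D·Y over m':
  (-0.0907+0.7001i)·(-0.1234-0.3227i)  (-0.0569+0.0000i)·(-0.0004+0.0000i)  (+0.0907+0.7001i)·(+0.1234-0.3227i)
Y_1^0(R⁻¹ n̂) = +0.474278+0.000000i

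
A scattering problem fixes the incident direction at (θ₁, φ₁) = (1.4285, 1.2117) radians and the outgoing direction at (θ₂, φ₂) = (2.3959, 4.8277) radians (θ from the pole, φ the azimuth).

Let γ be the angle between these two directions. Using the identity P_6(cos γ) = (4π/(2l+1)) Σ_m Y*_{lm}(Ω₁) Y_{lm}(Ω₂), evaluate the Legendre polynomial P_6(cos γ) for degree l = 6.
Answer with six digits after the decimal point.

Summing Y*_{l m}(θ₁,φ₁)·Y_{l m}(θ₂,φ₂) over m ∈ [−6, 6]; prefactor 4π/(2·6+1) = 0.966644:
  term(m=-6) = -0.020493-0.006230i   from Y*(Ω₁)=+0.250523+0.379244i, Y(Ω₂)=-0.036289+0.030064i
  term(m=-5) = -0.028635-0.027742i   from Y*(Ω₁)=+0.219900-0.050257i, Y(Ω₂)=-0.096354-0.148179i
  term(m=-4) = +0.031966+0.094297i   from Y*(Ω₁)=-0.035751+0.264380i, Y(Ω₂)=+0.334210-0.166102i
  term(m=-3) = -0.016067+0.108083i   from Y*(Ω₁)=+0.219282+0.117952i, Y(Ω₂)=+0.148803+0.412853i
  term(m=-2) = +0.016286-0.022717i   from Y*(Ω₁)=-0.156525+0.136783i, Y(Ω₂)=-0.130907+0.030737i
  term(m=-1) = -0.073566+0.037778i   from Y*(Ω₁)=+0.089632+0.238781i, Y(Ω₂)=+0.037307+0.322095i
  term(m=+0) = +0.045898+0.000000i   from Y*(Ω₁)=-0.191584-0.000000i, Y(Ω₂)=-0.239572+0.000000i
  term(m=+1) = -0.073566-0.037778i   from Y*(Ω₁)=-0.089632+0.238781i, Y(Ω₂)=-0.037307+0.322095i
  term(m=+2) = +0.016286+0.022717i   from Y*(Ω₁)=-0.156525-0.136783i, Y(Ω₂)=-0.130907-0.030737i
  term(m=+3) = -0.016067-0.108083i   from Y*(Ω₁)=-0.219282+0.117952i, Y(Ω₂)=-0.148803+0.412853i
  term(m=+4) = +0.031966-0.094297i   from Y*(Ω₁)=-0.035751-0.264380i, Y(Ω₂)=+0.334210+0.166102i
  term(m=+5) = -0.028635+0.027742i   from Y*(Ω₁)=-0.219900-0.050257i, Y(Ω₂)=+0.096354-0.148179i
  term(m=+6) = -0.020493+0.006230i   from Y*(Ω₁)=+0.250523-0.379244i, Y(Ω₂)=-0.036289-0.030064i
Accumulated sum -0.135122+0.000000i; after 4π/(2l+1) scaling, -0.130615+0.000000i ⇒ P_6 = -0.130615

-0.130615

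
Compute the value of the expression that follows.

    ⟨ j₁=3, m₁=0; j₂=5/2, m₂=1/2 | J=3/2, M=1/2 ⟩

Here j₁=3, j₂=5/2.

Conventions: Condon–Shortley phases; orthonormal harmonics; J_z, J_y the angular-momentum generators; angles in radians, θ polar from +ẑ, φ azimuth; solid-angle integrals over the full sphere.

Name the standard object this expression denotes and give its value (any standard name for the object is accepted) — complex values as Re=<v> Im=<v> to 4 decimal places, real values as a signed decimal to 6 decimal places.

This is a Clebsch–Gordan (vector-coupling) coefficient.
√[4·4!2!1!/8! · 3!3!3!2!2!1!] = √(144/35)
  +(−1)^2/∏(2,2,1,1,1,0)! = 1/4  (running 1/4)
  +(−1)^3/∏(3,1,0,0,2,1)! = -1/12  (running 1/6)
⟨..|..⟩ = √(144/35)·(1/6) = +0.338062

Clebsch–Gordan coefficient, +√(4/35) ≈ +0.338062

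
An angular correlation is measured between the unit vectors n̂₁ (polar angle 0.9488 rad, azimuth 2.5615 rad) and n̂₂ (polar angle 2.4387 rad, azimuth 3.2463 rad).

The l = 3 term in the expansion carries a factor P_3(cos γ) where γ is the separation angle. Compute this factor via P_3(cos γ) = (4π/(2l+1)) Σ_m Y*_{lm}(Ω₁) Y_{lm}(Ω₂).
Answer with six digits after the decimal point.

0.056322

Term-by-term m-sum for l=3 (normalisation 4π/7 = 1.795196):
  [-3]  conj(Y_{3,-3})(Ω₁) = 0.03778 + 0.22076j ; Y_{3,-3}(Ω₂) = -0.10719 + 0.03482j ; Δ = -0.01174 - 0.02235j
  [-2]  conj(Y_{3,-2})(Ω₁) = 0.15700 - 0.36062j ; Y_{3,-2}(Ω₂) = -0.31871 + 0.06774j ; Δ = -0.02561 + 0.12557j
  [-1]  conj(Y_{3,-1})(Ω₁) = -0.15322 + 0.10041j ; Y_{3,-1}(Ω₂) = -0.39697 + 0.04172j ; Δ = 0.05664 - 0.04625j
  [+0]  conj(Y_{3,0})(Ω₁) = -0.28322 + 0.00000j ; Y_{3,0}(Ω₂) = 0.02544 + 0.00000j ; Δ = -0.00720 + 0.00000j
  [+1]  conj(Y_{3,1})(Ω₁) = 0.15322 + 0.10041j ; Y_{3,1}(Ω₂) = 0.39697 + 0.04172j ; Δ = 0.05664 + 0.04625j
  [+2]  conj(Y_{3,2})(Ω₁) = 0.15700 + 0.36062j ; Y_{3,2}(Ω₂) = -0.31871 - 0.06774j ; Δ = -0.02561 - 0.12557j
  [+3]  conj(Y_{3,3})(Ω₁) = -0.03778 + 0.22076j ; Y_{3,3}(Ω₂) = 0.10719 + 0.03482j ; Δ = -0.01174 + 0.02235j
Total Σ_m = 0.03137 + 0.00000j. Multiply by 1.795196: 0.05632 + 0.00000j. P_3(cos γ) = 0.056322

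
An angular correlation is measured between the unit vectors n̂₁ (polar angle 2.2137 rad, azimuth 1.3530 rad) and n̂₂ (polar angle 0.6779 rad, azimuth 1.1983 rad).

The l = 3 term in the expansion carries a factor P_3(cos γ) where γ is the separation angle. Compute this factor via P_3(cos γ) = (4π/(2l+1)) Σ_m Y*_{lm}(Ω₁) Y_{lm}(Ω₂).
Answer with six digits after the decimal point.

-0.043431

Expand P_3 via completeness: Σ_{m} conj(Y_{3,m}) at Ω₁ times Y_{3,m} at Ω₂ —
  m=-3: Y*=-0.13003 - 0.16985j  Y=-0.09253 + 0.04507j  product 0.01969 + 0.00985j
  m=-2: Y*=0.35583 - 0.16561j  Y=-0.23015 - 0.21227j  product -0.11705 - 0.03742j
  m=-1: Y*=0.04455 + 0.20132j  Y=0.14999 - 0.38387j  product 0.08396 + 0.01309j
  m=+0: Y*=0.26911 + 0.00000j  Y=0.00970 + 0.00000j  product 0.00261 + 0.00000j
  m=+1: Y*=-0.04455 + 0.20132j  Y=-0.14999 - 0.38387j  product 0.08396 - 0.01309j
  m=+2: Y*=0.35583 + 0.16561j  Y=-0.23015 + 0.21227j  product -0.11705 + 0.03742j
  m=+3: Y*=0.13003 - 0.16985j  Y=0.09253 + 0.04507j  product 0.01969 - 0.00985j
Σ over m = -0.02419 + 0.00000j; ×(4π/7) → -0.04343 + 0.00000j. Real part: -0.043431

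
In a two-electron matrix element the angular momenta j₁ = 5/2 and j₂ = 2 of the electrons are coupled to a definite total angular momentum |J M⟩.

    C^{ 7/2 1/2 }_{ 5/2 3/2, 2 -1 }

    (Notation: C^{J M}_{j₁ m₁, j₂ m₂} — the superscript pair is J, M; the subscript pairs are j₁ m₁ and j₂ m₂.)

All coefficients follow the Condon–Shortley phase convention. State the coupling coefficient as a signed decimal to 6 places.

+0.619780  (= +√(121/315))

j₁+j₂−J=1  J+j₁−j₂=4  J−j₁+j₂=3  j₁+j₂+J+1=9
(j₁±m₁, j₂±m₂, J±M) = (4,1,1,3,4,3)
P² = 2304/35
sum k=0..1:
  [0] +1/12 = 1/12
  [1] −1/144 = -1/144
S = 11/144
C² = P²·S² = 121/315 ; C = +0.619780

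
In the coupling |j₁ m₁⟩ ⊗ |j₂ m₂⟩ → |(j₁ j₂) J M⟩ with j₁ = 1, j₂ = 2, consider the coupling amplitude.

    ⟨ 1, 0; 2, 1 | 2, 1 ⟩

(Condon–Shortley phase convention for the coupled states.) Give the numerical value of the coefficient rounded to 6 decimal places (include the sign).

√[5·1!1!3!/6! · 1!1!3!1!3!1!] = √(3/2)
  +(−1)^0/∏(0,1,1,3,0,0)! = 1/6  (running 1/6)
  +(−1)^1/∏(1,0,0,2,1,1)! = -1/2  (running -1/3)
⟨..|..⟩ = √(3/2)·(-1/3) = -0.408248

−√(1/6) = -0.408248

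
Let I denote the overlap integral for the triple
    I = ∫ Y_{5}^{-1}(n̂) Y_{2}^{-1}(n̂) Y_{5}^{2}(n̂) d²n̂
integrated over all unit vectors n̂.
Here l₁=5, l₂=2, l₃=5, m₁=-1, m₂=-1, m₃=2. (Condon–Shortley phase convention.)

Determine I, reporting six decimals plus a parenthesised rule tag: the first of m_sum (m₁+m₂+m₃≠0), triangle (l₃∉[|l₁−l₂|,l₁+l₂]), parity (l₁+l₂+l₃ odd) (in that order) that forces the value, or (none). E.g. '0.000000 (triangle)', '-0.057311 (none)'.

m-sum 0 ✓  L=12 even ✓  3≤5≤7 ✓
Π(2lᵢ+1) = 11×5×11 = 605
triangle coeff Δ(5,2,5) = 1/38610
Σ_t [0,2]: t=0:+1/2880 t=1:−1/576 t=2:+1/2880 = -1/960
(3j)²=10/429 [(5 2 5; 0 0 0)], sign=+1
Σ_t [0,1]: t=0:+1/2880 t=1:−1/1440 = -1/2880
(3j)²=7/715 [(5 2 5; -1 -1 2)], sign=+1
⇒ 4πI² = 70/507
I = (+1)√(70/507/(4π)) = 0.10481902
No selection rule forces the value: the integral is nonzero (none).

0.104819 (none)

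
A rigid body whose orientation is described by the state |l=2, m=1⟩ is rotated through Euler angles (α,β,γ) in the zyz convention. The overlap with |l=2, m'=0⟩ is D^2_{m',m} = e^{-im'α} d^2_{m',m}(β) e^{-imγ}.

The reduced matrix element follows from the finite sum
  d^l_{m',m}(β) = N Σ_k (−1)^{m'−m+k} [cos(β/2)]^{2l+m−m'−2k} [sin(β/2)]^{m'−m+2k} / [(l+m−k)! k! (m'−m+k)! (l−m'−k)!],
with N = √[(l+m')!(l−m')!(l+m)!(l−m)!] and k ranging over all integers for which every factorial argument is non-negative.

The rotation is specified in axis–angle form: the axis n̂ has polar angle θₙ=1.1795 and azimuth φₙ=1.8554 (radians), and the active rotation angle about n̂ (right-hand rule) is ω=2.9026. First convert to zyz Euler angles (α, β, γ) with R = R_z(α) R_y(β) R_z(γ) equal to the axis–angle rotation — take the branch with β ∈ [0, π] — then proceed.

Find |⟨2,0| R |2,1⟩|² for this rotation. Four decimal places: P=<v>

Axis–angle → zyz. n̂ = (sinθₙcosφₙ, sinθₙsinφₙ, cosθₙ) = (-0.259555, +0.887229, +0.381387), ω = 2.9026.
R = I cosω + sinω [n̂]ₓ + (1−cosω) n̂n̂ᵀ gives
  R = [-0.838754, -0.544307, +0.014860; -0.363740, +0.580400, +0.728580; -0.405196, +0.605695, -0.684799]
β = atan2(√(R₁₃²+R₂₃²), R₃₃) = 2.325124; α = atan2(R₂₃, R₁₃) mod 2π = 1.550403; γ = atan2(R₃₂, −R₃₁) mod 2π = 0.981195
Split into d^2_{0,1}(β=2.3251) × two z-phases.
Half-angle: c=0.396989, s=0.917823. N=√(2·2·6·1)=4.898979
k: max(0,(1)−(0))=1 … min(2+(1),2−(0))=2
  k=1: (−1)^0·4.8990/(2)·0.3970^3·0.9178^1 = +0.140660
  k=2: (−1)^1·4.8990/(2)·0.3970^1·0.9178^3 = -0.751851
d^2_{0,1}(2.3251) = +0.140660 -0.751851 = -0.611190
|D^2_{0,1}|² = |d^2_{0,1}(β)|² = (-0.611190)² = 0.373554 (the z-rotation phases have unit modulus)

P=0.3736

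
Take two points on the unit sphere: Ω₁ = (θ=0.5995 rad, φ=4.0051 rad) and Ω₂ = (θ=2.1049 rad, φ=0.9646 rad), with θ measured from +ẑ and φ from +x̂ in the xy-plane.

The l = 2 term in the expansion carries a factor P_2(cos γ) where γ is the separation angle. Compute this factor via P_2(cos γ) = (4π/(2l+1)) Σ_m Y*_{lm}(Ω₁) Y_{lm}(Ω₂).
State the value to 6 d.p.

Summing Y*_{l m}(θ₁,φ₁)·Y_{l m}(θ₂,φ₂) over m ∈ [−2, 2]; prefactor 4π/(2·2+1) = 2.513274:
  term(m=-2) = 0.03447 - 0.00707j   from Y*(Ω₁)=-0.01913 + 0.12147j, Y(Ω₂)=-0.10038 - 0.26799j
  term(m=-1) = 0.12120 - 0.01229j   from Y*(Ω₁)=-0.23384 - 0.27356j, Y(Ω₂)=-0.19286 + 0.27819j
  term(m=+0) = -0.02313 + 0.00000j   from Y*(Ω₁)=0.32956 + 0.00000j, Y(Ω₂)=-0.07019 + 0.00000j
  term(m=+1) = 0.12120 + 0.01229j   from Y*(Ω₁)=0.23384 - 0.27356j, Y(Ω₂)=0.19286 + 0.27819j
  term(m=+2) = 0.03447 + 0.00707j   from Y*(Ω₁)=-0.01913 - 0.12147j, Y(Ω₂)=-0.10038 + 0.26799j
Σ over m = 0.28822 + 0.00000j; ×(4π/5) → 0.72437 + 0.00000j. Real part: 0.724372

0.724372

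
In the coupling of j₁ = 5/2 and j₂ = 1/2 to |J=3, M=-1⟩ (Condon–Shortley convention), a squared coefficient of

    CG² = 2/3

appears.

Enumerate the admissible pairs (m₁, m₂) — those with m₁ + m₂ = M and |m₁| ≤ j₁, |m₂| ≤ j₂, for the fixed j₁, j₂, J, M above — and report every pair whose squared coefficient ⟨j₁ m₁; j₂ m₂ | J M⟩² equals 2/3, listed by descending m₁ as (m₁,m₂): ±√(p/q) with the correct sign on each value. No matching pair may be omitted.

(-1/2,-1/2): +√(2/3)

Admissible pairs with m₁+m₂ = M = -1: (-3/2,1/2), (-1/2,-1/2)
  (m₁,m₂)=(-1/2,-1/2): CG² = 2/3, CG = +√(2/3)   ← matches the target
  (m₁,m₂)=(-3/2,1/2): CG² = 1/3, CG = +√(1/3)
Pairs with CG² = 2/3: (-1/2,-1/2): +√(2/3)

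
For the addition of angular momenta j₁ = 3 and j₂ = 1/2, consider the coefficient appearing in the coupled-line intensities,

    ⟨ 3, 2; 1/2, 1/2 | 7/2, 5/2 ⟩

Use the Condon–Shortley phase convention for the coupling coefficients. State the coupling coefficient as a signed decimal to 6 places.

√[8·0!6!1!/8! · 5!1!1!0!6!1!] = √(86400/7)
  +(−1)^0/∏(0,0,1,1,5,0)! = 1/120  (running 1/120)
⟨..|..⟩ = √(86400/7)·(1/120) = +0.925820

+√(6/7) ≈ +0.925820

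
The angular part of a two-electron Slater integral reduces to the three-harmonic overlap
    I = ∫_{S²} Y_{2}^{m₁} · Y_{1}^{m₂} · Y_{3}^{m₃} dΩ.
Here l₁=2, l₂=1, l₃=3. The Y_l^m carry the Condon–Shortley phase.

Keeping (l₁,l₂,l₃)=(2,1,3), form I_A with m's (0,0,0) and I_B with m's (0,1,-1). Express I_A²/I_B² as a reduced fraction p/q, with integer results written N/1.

l's match ⇒ only the (l;m) 3-j factors differ between A and B.
A: triangle coeff Δ(2,1,3) = 1/105; Σ_t [0,0]: t=0:+1/4 = 1/4; (3j)²=3/35 [(2 1 3; 0 0 0)], sign=-1
B: triangle coeff Δ(2,1,3) = 1/105; Σ_t [0,0]: t=0:+1/8 = 1/8; (3j)²=2/35 [(2 1 3; 0 1 -1)], sign=+1
I_A²/I_B² = (3/35)/(2/35) = 3/2

3/2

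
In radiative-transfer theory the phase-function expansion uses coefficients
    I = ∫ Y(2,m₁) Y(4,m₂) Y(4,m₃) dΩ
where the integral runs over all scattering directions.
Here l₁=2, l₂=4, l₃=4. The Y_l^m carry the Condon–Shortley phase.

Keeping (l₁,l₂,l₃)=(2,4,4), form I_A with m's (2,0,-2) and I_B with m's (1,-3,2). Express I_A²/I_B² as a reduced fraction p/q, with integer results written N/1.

l's match ⇒ only the (l;m) 3-j factors differ between A and B.
A: triangle coeff Δ(2,4,4) = 1/13860; Σ_t [0,0]: t=0:+1/192 = 1/192; (3j)²=3/77 [(2 4 4; 2 0 -2)], sign=+1
B: triangle coeff Δ(2,4,4) = 1/13860; Σ_t [0,1]: t=0:+1/240 t=1:−1/1440 = 1/288; (3j)²=5/132 [(2 4 4; 1 -3 2)], sign=+1
I_A²/I_B² = (3/77)/(5/132) = 36/35

36/35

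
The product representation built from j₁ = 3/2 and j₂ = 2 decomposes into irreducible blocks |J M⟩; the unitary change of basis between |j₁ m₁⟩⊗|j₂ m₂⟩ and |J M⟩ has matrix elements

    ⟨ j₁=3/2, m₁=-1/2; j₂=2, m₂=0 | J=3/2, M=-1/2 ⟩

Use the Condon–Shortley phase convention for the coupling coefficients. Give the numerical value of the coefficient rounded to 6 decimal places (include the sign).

-0.447214  (= −√(1/5))

j₁+j₂−J=2  J+j₁−j₂=1  J−j₁+j₂=2  j₁+j₂+J+1=6
(j₁±m₁, j₂±m₂, J±M) = (1,2,2,2,1,2)
P² = 16/45
sum k=1..2:
  [1] −1/1 = -1
  [2] +1/4 = 1/4
S = -3/4
C² = P²·S² = 1/5 ; C = -0.447214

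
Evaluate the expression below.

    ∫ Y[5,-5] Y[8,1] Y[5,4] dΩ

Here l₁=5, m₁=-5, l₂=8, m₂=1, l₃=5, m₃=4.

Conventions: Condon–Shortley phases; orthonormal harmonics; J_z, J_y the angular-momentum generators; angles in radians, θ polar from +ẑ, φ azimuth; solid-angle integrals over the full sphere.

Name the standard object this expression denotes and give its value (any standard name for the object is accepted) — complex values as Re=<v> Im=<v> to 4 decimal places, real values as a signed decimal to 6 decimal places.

Gaunt coefficient, +0.026014

This is a Gaunt coefficient — the integral of a triple product of spherical harmonics over the sphere.
Checks pass: Σm=0; 18 even; l₃=5∈[3,13].
(2·5+1)(2·8+1)(2·5+1) = 2057
Δ: 8! 2! 8! / 19! → 1/37413090
sum: t=3:−1/1036800 t=4:+1/331776 t=5:−1/1036800 = 1/921600
3j²(5 8 5; 0 0 0) = Δ·Π!·Σ² = 490/46189  (sign -1)
sum: t=8:+1/406425600 = 1/406425600
3j²(5 8 5; -5 1 4) = Δ·Π!·Σ² = 18/46189  (sign -1)
combine: 4πI² = 2057·490/46189·18/46189 = 8820/1037153
take √, sign +1: I = 0.02601405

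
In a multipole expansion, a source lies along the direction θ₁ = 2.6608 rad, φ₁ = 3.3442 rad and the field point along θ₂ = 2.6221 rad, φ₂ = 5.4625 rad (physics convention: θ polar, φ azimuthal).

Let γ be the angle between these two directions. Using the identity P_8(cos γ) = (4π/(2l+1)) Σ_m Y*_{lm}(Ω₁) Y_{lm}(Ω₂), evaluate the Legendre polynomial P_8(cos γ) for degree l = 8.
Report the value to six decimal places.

Term-by-term m-sum for l=8 (normalisation 4π/17 = 0.739198):
  [-8]  conj(Y_{8,-8})(Ω₁) = -0.00005 + 0.00108j ; Y_{8,-8}(Ω₂) = 0.00183 + 0.00053j ; Δ = -0.00000 + 0.00000j
  [-7]  conj(Y_{8,-7})(Ω₁) = 0.00126 + 0.00818j ; Y_{8,-7}(Ω₂) = -0.01142 + 0.00682j ; Δ = -0.00007 - 0.00008j
  [-6]  conj(Y_{8,-6})(Ω₁) = 0.01382 + 0.03727j ; Y_{8,-6}(Ω₂) = 0.01220 - 0.05676j ; Δ = 0.00228 - 0.00033j
  [-5]  conj(Y_{8,-5})(Ω₁) = 0.07098 + 0.11378j ; Y_{8,-5}(Ω₂) = 0.10109 + 0.14496j ; Δ = -0.00932 + 0.02179j
  [-4]  conj(Y_{8,-4})(Ω₁) = 0.22110 + 0.23246j ; Y_{8,-4}(Ω₂) = -0.37262 - 0.05295j ; Δ = -0.07008 - 0.09833j
  [-3]  conj(Y_{8,-3})(Ω₁) = 0.41895 + 0.29145j ; Y_{8,-3}(Ω₂) = 0.40073 - 0.32375j ; Δ = 0.26224 - 0.01884j
  [-2]  conj(Y_{8,-2})(Ω₁) = 0.38297 + 0.16428j ; Y_{8,-2}(Ω₂) = -0.02161 + 0.30569j ; Δ = -0.05849 + 0.11352j
  [-1]  conj(Y_{8,-1})(Ω₁) = -0.11129 - 0.02286j ; Y_{8,-1}(Ω₂) = 0.16637 + 0.17855j ; Δ = -0.01443 - 0.02367j
  [+0]  conj(Y_{8,0})(Ω₁) = -0.46223 + 0.00000j ; Y_{8,0}(Ω₂) = -0.40275 + 0.00000j ; Δ = 0.18616 + 0.00000j
  [+1]  conj(Y_{8,1})(Ω₁) = 0.11129 - 0.02286j ; Y_{8,1}(Ω₂) = -0.16637 + 0.17855j ; Δ = -0.01443 + 0.02367j
  [+2]  conj(Y_{8,2})(Ω₁) = 0.38297 - 0.16428j ; Y_{8,2}(Ω₂) = -0.02161 - 0.30569j ; Δ = -0.05849 - 0.11352j
  [+3]  conj(Y_{8,3})(Ω₁) = -0.41895 + 0.29145j ; Y_{8,3}(Ω₂) = -0.40073 - 0.32375j ; Δ = 0.26224 + 0.01884j
  [+4]  conj(Y_{8,4})(Ω₁) = 0.22110 - 0.23246j ; Y_{8,4}(Ω₂) = -0.37262 + 0.05295j ; Δ = -0.07008 + 0.09833j
  [+5]  conj(Y_{8,5})(Ω₁) = -0.07098 + 0.11378j ; Y_{8,5}(Ω₂) = -0.10109 + 0.14496j ; Δ = -0.00932 - 0.02179j
  [+6]  conj(Y_{8,6})(Ω₁) = 0.01382 - 0.03727j ; Y_{8,6}(Ω₂) = 0.01220 + 0.05676j ; Δ = 0.00228 + 0.00033j
  [+7]  conj(Y_{8,7})(Ω₁) = -0.00126 + 0.00818j ; Y_{8,7}(Ω₂) = 0.01142 + 0.00682j ; Δ = -0.00007 + 0.00008j
  [+8]  conj(Y_{8,8})(Ω₁) = -0.00005 - 0.00108j ; Y_{8,8}(Ω₂) = 0.00183 - 0.00053j ; Δ = -0.00000 - 0.00000j
Σ over m = 0.41043 - 0.00000j; ×(4π/17) → 0.30339 - 0.00000j. Real part: 0.303386

0.303386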